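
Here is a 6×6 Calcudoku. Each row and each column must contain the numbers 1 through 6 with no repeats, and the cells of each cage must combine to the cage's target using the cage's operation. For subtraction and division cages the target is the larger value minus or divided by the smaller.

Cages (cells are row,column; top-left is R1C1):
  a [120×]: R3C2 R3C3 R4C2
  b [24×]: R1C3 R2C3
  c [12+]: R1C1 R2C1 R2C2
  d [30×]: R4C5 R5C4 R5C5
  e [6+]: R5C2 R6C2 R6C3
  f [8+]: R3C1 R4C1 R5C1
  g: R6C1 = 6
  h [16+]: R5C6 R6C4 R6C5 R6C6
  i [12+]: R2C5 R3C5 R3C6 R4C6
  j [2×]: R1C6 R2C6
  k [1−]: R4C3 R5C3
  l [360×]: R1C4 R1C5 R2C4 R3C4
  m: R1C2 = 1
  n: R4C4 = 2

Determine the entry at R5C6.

4

Cage m is a single given cell, which forces R1C2 = 1.
Row 1 now contains 1, leaving R1C6 = 2.
2 is placed in column 6, so R2C6 = 1.
Cage n is a single given cell, leaving R4C4 = 2.
Cage g is a single given cell; hence R6C1 = 6.
Cage e needs sum 6; hence R6C3 = 1.
Column 3 needs a 2, and only R5C3 is open for it.
Cage k needs two cells with difference 1, leaving R4C3 = 3.
2 is placed in row 5, which forces R5C2 = 3.
The 3 cells of cage e must have sum 6, which forces R6C2 = 2.
Cage h has sum 16, so R5C6 = 4.
Cage i needs sum 12; hence R3C5 = 1.
Cage i has sum 12, so R3C6 = 3.
3 is placed in column 6; hence R6C6 = 5.
Cage i has sum 12; hence R2C5 = 2.
3 is placed in row 3, so R3C1 = 2.
Column 6 now contains 5, which forces R4C6 = 6.
Cage d has product 30; hence R5C4 = 1.
The 3 cells of cage f must have sum 8; hence R4C1 = 1.
Row 4 now contains 6, leaving R4C5 = 5.
Row 5 already has 1, so R5C1 = 5.
Cage d needs product 30; hence R5C5 = 6.
The 3 cells of cage c must have sum 12; hence R2C2 = 5.
Column 2 already has 5, which forces R3C2 = 6.
6 is placed in row 3; hence R3C3 = 5.
5 is placed in row 3, so R3C4 = 4.
Row 4 now contains 5, leaving R4C2 = 4.
4 is placed in column 4, so R6C4 = 3.
Row 6 already has 3, which forces R6C5 = 4.
The 4 cells of cage l must have product 360, so R1C4 = 5.
Column 5 already has 4, which forces R1C5 = 3.
3 is placed in column 4, so R2C4 = 6.
Row 1 now contains 3, so R1C1 = 4.
Cage b's pair has product 24, which forces R1C3 = 6.
Cage c has sum 12, so R2C1 = 3.
Row 2 already has 6, which forces R2C3 = 4.
The full grid is 4 1 6 5 3 2 / 3 5 4 6 2 1 / 2 6 5 4 1 3 / 1 4 3 2 5 6 / 5 3 2 1 6 4 / 6 2 1 3 4 5.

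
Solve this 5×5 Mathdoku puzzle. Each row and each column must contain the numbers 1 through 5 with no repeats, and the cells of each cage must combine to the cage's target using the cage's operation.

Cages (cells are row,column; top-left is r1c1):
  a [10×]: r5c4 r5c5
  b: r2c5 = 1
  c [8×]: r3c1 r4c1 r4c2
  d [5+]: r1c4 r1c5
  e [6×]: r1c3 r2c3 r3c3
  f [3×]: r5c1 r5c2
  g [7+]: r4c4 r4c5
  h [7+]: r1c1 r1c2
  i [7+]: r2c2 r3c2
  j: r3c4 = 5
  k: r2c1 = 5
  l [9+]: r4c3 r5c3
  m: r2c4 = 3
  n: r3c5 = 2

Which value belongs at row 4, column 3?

Cage k is given, leaving r2c1 = 5.
M is a freebie, which forces r2c4 = 3.
B is a freebie, leaving r2c5 = 1.
Cage j is given, leaving r3c4 = 5.
Cage n is given, leaving r3c5 = 2.
Column 4 now contains 5, so r5c4 = 2.
Column 5 now contains 2; hence r5c5 = 5.
Cage d's pair has sum 5, which forces r1c4 = 1.
The two cells of cage d must have sum 5, leaving r1c5 = 4.
The two cells of cage i must have sum 7, leaving r2c2 = 4.
Row 2 now contains 1, leaving r2c3 = 2.
The two cells of cage i must have sum 7, so r3c2 = 3.
Row 3 already has 3, so r3c3 = 1.
Cage l's pair has sum 9, so r4c3 = 5.
Column 4 now contains 2, so r4c4 = 4.
Cage g's pair has sum 7, which forces r4c5 = 3.
3 is placed in column 2; hence r5c2 = 1.
Row 5 already has 5, leaving r5c3 = 4.
Cage h's pair has sum 7, which forces r1c1 = 2.
3 is placed in column 2, so r1c2 = 5.
Row 1 now contains 1, so r1c3 = 3.
1 is placed in row 3, so r3c1 = 4.
The 3 cells of cage c must have product 8; hence r4c1 = 1.
1 is placed in column 2; hence r4c2 = 2.
Row 5 already has 1; hence r5c1 = 3.
Filled in: 2 5 3 1 4 / 5 4 2 3 1 / 4 3 1 5 2 / 1 2 5 4 3 / 3 1 4 2 5.

5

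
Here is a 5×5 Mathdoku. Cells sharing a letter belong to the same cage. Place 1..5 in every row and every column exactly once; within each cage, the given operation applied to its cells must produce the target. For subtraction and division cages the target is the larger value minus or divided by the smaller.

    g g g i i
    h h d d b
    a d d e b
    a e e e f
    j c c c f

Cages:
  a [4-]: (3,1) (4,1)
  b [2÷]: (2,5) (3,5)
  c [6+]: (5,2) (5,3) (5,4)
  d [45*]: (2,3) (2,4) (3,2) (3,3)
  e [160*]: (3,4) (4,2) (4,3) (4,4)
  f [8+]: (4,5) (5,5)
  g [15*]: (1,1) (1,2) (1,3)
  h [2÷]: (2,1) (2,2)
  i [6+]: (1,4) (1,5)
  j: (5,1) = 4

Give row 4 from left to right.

1 2 4 5 3

Cage e has product 160, leaving (3,4) = 4.
Cage j is given, which forces (5,1) = 4.
In row 1, 2 can only go at (1,4), so (1,4) = 2.
The two cells of cage i must have sum 6, leaving (1,5) = 4.
Column 4 already has 2; hence (4,4) = 5.
Row 4 already has 5, leaving (4,5) = 3.
Column 5 already has 3, leaving (5,5) = 5.
Cage a's pair has difference 4, which forces (3,1) = 5.
Row 4 already has 5, so (4,1) = 1.
Column 1 already has 1; hence (1,1) = 3.
Column 1 already has 1, leaving (2,1) = 2.
Cage d has product 45; hence (2,3) = 5.
The 4 cells of cage d must have product 45, leaving (2,4) = 3.
2 is placed in row 2; hence (2,5) = 1.
Column 5 already has 1, leaving (3,5) = 2.
3 is placed in column 4; hence (5,4) = 1.
The 3 cells of cage g must have product 15, leaving (1,2) = 5.
5 is placed in column 3, so (1,3) = 1.
Row 2 now contains 1, leaving (2,2) = 4.
1 is placed in column 3, which forces (3,3) = 3.
Column 2 now contains 4, which forces (4,2) = 2.
2 is placed in row 4, leaving (4,3) = 4.
Column 2 now contains 2, which forces (5,2) = 3.
Column 3 already has 3, which forces (5,3) = 2.
Row 3 already has 3, leaving (3,2) = 1.
Completed grid: 3 5 1 2 4 / 2 4 5 3 1 / 5 1 3 4 2 / 1 2 4 5 3 / 4 3 2 1 5.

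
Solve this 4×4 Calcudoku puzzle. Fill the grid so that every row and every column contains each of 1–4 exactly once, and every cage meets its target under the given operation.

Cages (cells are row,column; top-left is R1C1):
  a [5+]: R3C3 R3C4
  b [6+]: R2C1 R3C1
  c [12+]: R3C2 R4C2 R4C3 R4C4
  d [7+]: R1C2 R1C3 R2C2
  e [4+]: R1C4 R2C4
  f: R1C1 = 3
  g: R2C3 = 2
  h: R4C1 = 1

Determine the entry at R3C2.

F is a freebie, which forces R1C1 = 3.
Row 1 now contains 3; hence R1C4 = 1.
Cage g is given, so R2C3 = 2.
Column 4 already has 1, which forces R2C4 = 3.
Cage h is given; hence R4C1 = 1.
Cage d needs sum 7, so R1C2 = 2.
Column 3 already has 2, which forces R1C3 = 4.
Row 2 already has 2, so R2C1 = 4.
Cage d has sum 7, which forces R2C2 = 1.
Cage b's pair has sum 6, which forces R3C1 = 2.
Cage c needs sum 12, leaving R3C2 = 3.
Row 3 already has 3, leaving R3C3 = 1.
2 is placed in row 3, so R3C4 = 4.
Column 2 now contains 2, so R4C2 = 4.
Cage c has sum 12; hence R4C3 = 3.
4 is placed in column 4, so R4C4 = 2.
Filled in: 3 2 4 1 / 4 1 2 3 / 2 3 1 4 / 1 4 3 2.

3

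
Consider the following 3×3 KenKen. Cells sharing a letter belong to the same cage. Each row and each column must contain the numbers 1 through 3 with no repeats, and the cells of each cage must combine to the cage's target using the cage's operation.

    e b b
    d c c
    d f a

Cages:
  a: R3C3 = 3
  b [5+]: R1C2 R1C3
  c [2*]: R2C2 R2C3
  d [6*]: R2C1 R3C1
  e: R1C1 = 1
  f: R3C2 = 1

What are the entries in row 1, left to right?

E is a freebie, which forces R1C1 = 1.
Cage f is a single given cell; hence R3C2 = 1.
Cage a is given, so R3C3 = 3.
Cage b's pair has sum 5, which forces R1C2 = 3.
Column 3 now contains 3, which forces R1C3 = 2.
Cage d's pair has product 6, leaving R2C1 = 3.
Column 2 now contains 1; hence R2C2 = 2.
Cage c's pair has product 2, so R2C3 = 1.
Row 3 already has 3, so R3C1 = 2.
The full grid is 1 3 2 / 3 2 1 / 2 1 3.

1 3 2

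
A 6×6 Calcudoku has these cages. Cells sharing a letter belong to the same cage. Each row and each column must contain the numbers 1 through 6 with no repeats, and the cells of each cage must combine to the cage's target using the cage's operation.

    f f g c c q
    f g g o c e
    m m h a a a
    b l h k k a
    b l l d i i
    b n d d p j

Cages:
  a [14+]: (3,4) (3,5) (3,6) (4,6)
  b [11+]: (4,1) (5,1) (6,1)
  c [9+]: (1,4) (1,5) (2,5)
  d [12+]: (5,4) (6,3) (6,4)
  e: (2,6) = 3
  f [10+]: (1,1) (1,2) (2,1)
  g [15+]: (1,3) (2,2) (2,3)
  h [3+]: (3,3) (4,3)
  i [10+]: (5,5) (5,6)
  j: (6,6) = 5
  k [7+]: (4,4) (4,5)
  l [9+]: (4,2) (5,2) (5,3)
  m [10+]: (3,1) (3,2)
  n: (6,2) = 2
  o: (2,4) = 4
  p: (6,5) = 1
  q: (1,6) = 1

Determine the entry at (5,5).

4

Cage q is given, which forces (1,6) = 1.
Cage o is a single given cell, leaving (2,4) = 4.
Cage e is given, leaving (2,6) = 3.
N is a freebie, so (6,2) = 2.
Cage p is a single given cell, so (6,5) = 1.
Cage j is given; hence (6,6) = 5.
Cage g needs sum 15, so (1,3) = 4.
4 is placed in row 1, so (1,5) = 5.
Cage c needs sum 9; hence (2,5) = 2.
Column 3 now contains 4, leaving (6,3) = 3.
Row 6 already has 3, which forces (6,4) = 6.
Cage c has sum 9, so (1,4) = 2.
The 3 cells of cage d must have sum 12; hence (5,4) = 3.
6 is placed in row 6, so (6,1) = 4.
Cage f has sum 10; hence (2,1) = 1.
4 is placed in column 1, so (3,1) = 6.
Cage m needs two cells with sum 10, which forces (3,2) = 4.
The 4 cells of cage a must have sum 14; hence (3,5) = 3.
4 is placed in row 3, leaving (3,6) = 2.
Column 4 already has 3, which forces (4,4) = 1.
Cage k needs two cells with sum 7, which forces (4,5) = 6.
Row 4 now contains 6; hence (4,6) = 4.
Column 5 now contains 6, so (5,5) = 4.
Column 6 now contains 4, leaving (5,6) = 6.
Column 1 already has 6, leaving (1,1) = 3.
The 3 cells of cage f must have sum 10, so (1,2) = 6.
6 is placed in column 2, leaving (2,2) = 5.
5 is placed in row 2, so (2,3) = 6.
Row 3 already has 2, which forces (3,3) = 1.
Column 4 already has 1, which forces (3,4) = 5.
Row 4 now contains 6; hence (4,2) = 3.
Row 4 already has 1; hence (4,3) = 2.
5 is placed in column 2; hence (5,2) = 1.
1 is placed in column 3; hence (5,3) = 5.
2 is placed in row 4, which forces (4,1) = 5.
5 is placed in row 5, so (5,1) = 2.
The full grid is 3 6 4 2 5 1 / 1 5 6 4 2 3 / 6 4 1 5 3 2 / 5 3 2 1 6 4 / 2 1 5 3 4 6 / 4 2 3 6 1 5.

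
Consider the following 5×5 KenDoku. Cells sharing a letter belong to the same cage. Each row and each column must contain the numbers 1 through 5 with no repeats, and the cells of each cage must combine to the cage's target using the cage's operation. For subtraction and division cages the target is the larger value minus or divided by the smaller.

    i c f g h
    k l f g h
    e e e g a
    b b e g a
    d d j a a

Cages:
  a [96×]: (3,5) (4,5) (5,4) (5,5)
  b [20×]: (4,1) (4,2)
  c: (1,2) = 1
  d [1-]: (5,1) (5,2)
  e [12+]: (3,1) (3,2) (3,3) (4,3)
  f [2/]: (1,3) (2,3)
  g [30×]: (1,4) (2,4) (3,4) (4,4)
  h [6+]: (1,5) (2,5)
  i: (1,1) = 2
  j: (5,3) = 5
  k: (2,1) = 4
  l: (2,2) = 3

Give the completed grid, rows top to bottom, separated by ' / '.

Cage i is a single given cell, so (1,1) = 2.
C is a freebie, leaving (1,2) = 1.
1 is placed in row 1, which forces (1,3) = 4.
4 is placed in row 1, so (1,5) = 5.
Cage k is a single given cell; hence (2,1) = 4.
Cage l is given, so (2,2) = 3.
4 is placed in column 1, which forces (4,1) = 5.
5 is placed in row 4; hence (4,2) = 4.
Cage j is given, leaving (5,3) = 5.
Cage a has product 96; hence (5,4) = 4.
Row 1 already has 5, which forces (1,4) = 3.
The two cells of cage f must have quotient 2, leaving (2,3) = 2.
Cage h's pair has sum 6, which forces (2,5) = 1.
Cage e needs sum 12; hence (3,1) = 3.
Cage e has sum 12; hence (3,2) = 5.
Cage e has sum 12, which forces (3,3) = 1.
Row 3 now contains 1, which forces (3,4) = 2.
Cage a has product 96, leaving (3,5) = 4.
Cage e needs sum 12, so (4,3) = 3.
Column 4 already has 2; hence (4,4) = 1.
Row 4 now contains 3, which forces (4,5) = 2.
3 is placed in column 1; hence (5,1) = 1.
5 is placed in row 5; hence (5,2) = 2.
Column 5 already has 2; hence (5,5) = 3.
1 is placed in row 2, so (2,4) = 5.

2 1 4 3 5 / 4 3 2 5 1 / 3 5 1 2 4 / 5 4 3 1 2 / 1 2 5 4 3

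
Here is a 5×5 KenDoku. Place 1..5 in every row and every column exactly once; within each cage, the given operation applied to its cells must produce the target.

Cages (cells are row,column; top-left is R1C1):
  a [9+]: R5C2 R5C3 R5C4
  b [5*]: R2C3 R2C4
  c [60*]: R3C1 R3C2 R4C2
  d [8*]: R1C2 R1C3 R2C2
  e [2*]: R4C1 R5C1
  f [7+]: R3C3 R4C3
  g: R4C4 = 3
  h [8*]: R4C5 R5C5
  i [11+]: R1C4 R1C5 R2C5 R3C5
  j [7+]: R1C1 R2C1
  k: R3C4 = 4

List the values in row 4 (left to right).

Cage k is a single given cell, so R3C4 = 4.
Cage g is given; hence R4C4 = 3.
The 3 cells of cage c must have product 60, leaving R4C2 = 4.
Row 4 now contains 4, which forces R4C5 = 2.
Column 5 already has 2, which forces R5C5 = 4.
Cage d needs product 8, so R1C3 = 4.
The 4 cells of cage i must have sum 11, which forces R1C4 = 2.
Cage f's pair has sum 7, so R3C3 = 2.
2 is placed in row 4, which forces R4C1 = 1.
2 is placed in row 4; hence R4C3 = 5.
Cage e needs two cells with product 2; hence R5C1 = 2.
Cage j needs two cells with sum 7, leaving R1C1 = 3.
Row 1 already has 2, so R1C2 = 1.
1 is placed in row 1, leaving R1C5 = 5.
The two cells of cage j must have sum 7; hence R2C1 = 4.
The 3 cells of cage d must have product 8, so R2C2 = 2.
5 is placed in column 3, leaving R2C3 = 1.
Cage b's pair has product 5, leaving R2C4 = 5.
Row 2 already has 1, leaving R2C5 = 3.
Column 1 now contains 3; hence R3C1 = 5.
Row 3 already has 5, which forces R3C2 = 3.
Column 5 now contains 3, leaving R3C5 = 1.
Column 2 already has 3, so R5C2 = 5.
1 is placed in column 3, so R5C3 = 3.
Column 4 already has 5, so R5C4 = 1.
Completed grid: 3 1 4 2 5 / 4 2 1 5 3 / 5 3 2 4 1 / 1 4 5 3 2 / 2 5 3 1 4.

1 4 5 3 2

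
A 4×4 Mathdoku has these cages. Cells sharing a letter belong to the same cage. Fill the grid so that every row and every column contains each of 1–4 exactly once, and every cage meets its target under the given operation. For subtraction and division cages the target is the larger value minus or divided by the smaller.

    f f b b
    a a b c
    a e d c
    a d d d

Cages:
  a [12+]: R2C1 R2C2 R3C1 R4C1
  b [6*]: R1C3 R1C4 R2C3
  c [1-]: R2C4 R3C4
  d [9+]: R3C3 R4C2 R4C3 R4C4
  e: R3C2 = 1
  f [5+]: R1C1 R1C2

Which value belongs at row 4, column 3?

E is a freebie, leaving R3C2 = 1.
Row 1 needs a 4, and only R1C2 is open for it.
The two cells of cage f must have sum 5; hence R1C1 = 1.
4 is placed in column 2, so R2C2 = 3.
Column 2 already has 3; hence R4C2 = 2.
The 3 cells of cage b must have product 6, so R2C3 = 1.
Column 3 already has 1, which forces R4C3 = 4.
The 4 cells of cage d must have sum 9; hence R3C3 = 2.
Cage c needs two cells with difference 1, which forces R3C4 = 3.
4 is placed in row 4, which forces R4C1 = 3.
The 4 cells of cage d must have sum 9; hence R4C4 = 1.
2 is placed in column 3, which forces R1C3 = 3.
Column 4 now contains 3, leaving R1C4 = 2.
The 4 cells of cage a must have sum 12, leaving R2C1 = 2.
Column 4 already has 2; hence R2C4 = 4.
Row 3 already has 2, leaving R3C1 = 4.
Completed grid: 1 4 3 2 / 2 3 1 4 / 4 1 2 3 / 3 2 4 1.

4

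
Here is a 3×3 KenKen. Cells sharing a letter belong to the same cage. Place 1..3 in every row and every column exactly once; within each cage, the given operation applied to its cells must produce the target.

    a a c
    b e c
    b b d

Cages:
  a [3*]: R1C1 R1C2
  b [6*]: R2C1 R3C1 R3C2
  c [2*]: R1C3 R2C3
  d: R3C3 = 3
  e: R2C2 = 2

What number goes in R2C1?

Cage e is a single given cell, leaving R2C2 = 2.
Row 2 now contains 2; hence R2C3 = 1.
Cage d is a single given cell, so R3C3 = 3.
1 is placed in column 3, which forces R1C3 = 2.
Row 2 now contains 1, which forces R2C1 = 3.
Cage b has product 6, leaving R3C1 = 2.
Row 3 now contains 3; hence R3C2 = 1.
Column 1 already has 3, so R1C1 = 1.
Column 2 already has 1, which forces R1C2 = 3.
Filled in: 1 3 2 / 3 2 1 / 2 1 3.

3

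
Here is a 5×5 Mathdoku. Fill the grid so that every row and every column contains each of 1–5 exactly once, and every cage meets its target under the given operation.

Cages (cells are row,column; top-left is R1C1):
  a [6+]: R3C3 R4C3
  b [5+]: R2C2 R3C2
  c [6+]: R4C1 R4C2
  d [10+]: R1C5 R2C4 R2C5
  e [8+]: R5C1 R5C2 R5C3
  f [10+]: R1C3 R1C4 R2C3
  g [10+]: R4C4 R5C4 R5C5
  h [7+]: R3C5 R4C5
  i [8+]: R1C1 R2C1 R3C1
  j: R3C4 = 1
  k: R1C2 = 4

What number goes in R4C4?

Cage k is a single given cell, which forces R1C2 = 4.
Cage j is a single given cell, leaving R3C4 = 1.
The 3 cells of cage f must have sum 10, so R1C4 = 2.
The only place for 1 in column 3 is R5C3.
The 3 cells of cage g must have sum 10, leaving R4C4 = 3.
The 3 cells of cage e must have sum 8; hence R5C1 = 2.
Row 5 now contains 1; hence R5C2 = 5.
5 is placed in row 5; hence R5C4 = 4.
Row 5 already has 2, leaving R5C5 = 3.
Cage d needs sum 10, leaving R1C5 = 1.
Column 4 already has 4, which forces R2C4 = 5.
Cage d needs sum 10, leaving R2C5 = 4.
Cage h needs two cells with sum 7; hence R3C5 = 5.
Cage c needs two cells with sum 6, leaving R4C1 = 5.
Column 2 already has 5; hence R4C2 = 1.
The two cells of cage h must have sum 7, leaving R4C5 = 2.
1 is placed in row 1; hence R1C1 = 3.
Cage f has sum 10, so R1C3 = 5.
Cage i needs sum 8, which forces R2C1 = 1.
Row 2 already has 5, which forces R2C3 = 3.
Cage i has sum 8, which forces R3C1 = 4.
The two cells of cage a must have sum 6, leaving R3C3 = 2.
Row 4 already has 2, which forces R4C3 = 4.
Row 2 now contains 3, leaving R2C2 = 2.
Row 3 already has 2, which forces R3C2 = 3.
Filled in: 3 4 5 2 1 / 1 2 3 5 4 / 4 3 2 1 5 / 5 1 4 3 2 / 2 5 1 4 3.

3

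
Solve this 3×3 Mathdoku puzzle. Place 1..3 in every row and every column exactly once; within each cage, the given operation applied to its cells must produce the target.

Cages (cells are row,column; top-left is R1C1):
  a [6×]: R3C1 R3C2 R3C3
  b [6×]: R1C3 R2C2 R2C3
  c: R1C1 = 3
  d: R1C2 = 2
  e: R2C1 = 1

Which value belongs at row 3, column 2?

Cage c is given, so R1C1 = 3.
Cage d is a single given cell, so R1C2 = 2.
Row 1 already has 2; hence R1C3 = 1.
Cage e is a single given cell, leaving R2C1 = 1.
Row 2 now contains 1, leaving R2C2 = 3.
Row 2 now contains 3, leaving R2C3 = 2.
1 is placed in column 1, which forces R3C1 = 2.
3 is placed in column 2, which forces R3C2 = 1.
Column 3 now contains 2, leaving R3C3 = 3.
The full grid is 3 2 1 / 1 3 2 / 2 1 3.

1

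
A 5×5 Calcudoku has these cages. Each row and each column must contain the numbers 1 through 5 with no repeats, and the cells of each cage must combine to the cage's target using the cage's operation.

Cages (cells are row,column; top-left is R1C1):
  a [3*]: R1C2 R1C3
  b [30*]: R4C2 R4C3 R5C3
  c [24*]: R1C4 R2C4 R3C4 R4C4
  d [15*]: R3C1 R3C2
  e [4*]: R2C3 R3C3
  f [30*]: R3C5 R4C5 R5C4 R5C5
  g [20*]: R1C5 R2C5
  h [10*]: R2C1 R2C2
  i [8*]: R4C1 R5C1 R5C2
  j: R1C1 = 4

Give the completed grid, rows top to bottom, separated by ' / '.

Cage j is given, leaving R1C1 = 4.
Row 1 already has 4, leaving R1C5 = 5.
Column 5 already has 5; hence R2C5 = 4.
4 is placed in row 2, which forces R2C3 = 1.
Cage e's pair has product 4; hence R3C3 = 4.
Cage i has product 8; hence R5C2 = 4.
Cage f needs product 30, which forces R5C4 = 5.
Cage a's pair has product 3, leaving R1C2 = 1.
Column 3 now contains 1, so R1C3 = 3.
Row 1 now contains 3; hence R1C4 = 2.
2 is placed in column 4, so R2C4 = 3.
Column 4 now contains 3, leaving R3C4 = 1.
Cage c needs product 24, leaving R4C4 = 4.
3 is placed in column 3, so R5C3 = 2.
The 3 cells of cage i must have product 8, leaving R4C1 = 2.
Cage b has product 30, leaving R4C2 = 3.
2 is placed in column 3, which forces R4C3 = 5.
Row 4 now contains 3, leaving R4C5 = 1.
2 is placed in row 5, leaving R5C1 = 1.
Column 5 now contains 1, so R5C5 = 3.
Column 1 already has 2, which forces R2C1 = 5.
Cage h's pair has product 10; hence R2C2 = 2.
Cage d's pair has product 15, leaving R3C1 = 3.
Column 2 now contains 3, which forces R3C2 = 5.
Column 5 already has 3, so R3C5 = 2.

4 1 3 2 5 / 5 2 1 3 4 / 3 5 4 1 2 / 2 3 5 4 1 / 1 4 2 5 3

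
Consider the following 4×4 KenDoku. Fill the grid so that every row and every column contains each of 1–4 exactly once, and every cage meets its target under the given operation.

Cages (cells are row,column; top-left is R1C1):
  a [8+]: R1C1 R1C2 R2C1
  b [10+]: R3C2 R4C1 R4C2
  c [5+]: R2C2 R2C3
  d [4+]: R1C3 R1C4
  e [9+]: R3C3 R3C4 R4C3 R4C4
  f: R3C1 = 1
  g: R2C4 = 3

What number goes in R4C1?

Cage g is given, so R2C4 = 3.
Cage f is given, so R3C1 = 1.
Cage d's pair has sum 4, which forces R1C3 = 3.
Column 4 now contains 3, which forces R1C4 = 1.
Column 4 already has 1; hence R4C4 = 2.
3 is placed in row 1; hence R1C1 = 4.
1 is placed in row 1, which forces R1C2 = 2.
The 3 cells of cage a must have sum 8, which forces R2C1 = 2.
Cage b has sum 10; hence R3C2 = 3.
Cage e needs sum 9, leaving R3C3 = 2.
2 is placed in column 4, which forces R3C4 = 4.
Cage b needs sum 10, so R4C1 = 3.
Row 4 now contains 2, which forces R4C2 = 4.
Row 4 now contains 2, so R4C3 = 1.
Column 2 now contains 4, so R2C2 = 1.
1 is placed in column 3; hence R2C3 = 4.
Completed grid: 4 2 3 1 / 2 1 4 3 / 1 3 2 4 / 3 4 1 2.

3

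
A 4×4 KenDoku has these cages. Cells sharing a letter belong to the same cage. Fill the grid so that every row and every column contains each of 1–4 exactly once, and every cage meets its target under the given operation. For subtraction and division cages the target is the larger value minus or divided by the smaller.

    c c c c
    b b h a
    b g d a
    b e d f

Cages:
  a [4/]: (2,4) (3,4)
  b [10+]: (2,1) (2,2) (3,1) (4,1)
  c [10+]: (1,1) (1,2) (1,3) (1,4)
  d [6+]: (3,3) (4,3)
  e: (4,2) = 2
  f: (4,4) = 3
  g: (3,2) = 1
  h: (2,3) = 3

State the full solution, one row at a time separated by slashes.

4 3 1 2 / 2 4 3 1 / 3 1 2 4 / 1 2 4 3

H is a freebie, leaving (2,3) = 3.
Cage g is given, so (3,2) = 1.
1 is placed in row 3, which forces (3,4) = 4.
E is a freebie, which forces (4,2) = 2.
Row 4 now contains 2; hence (4,3) = 4.
Cage f is given, leaving (4,4) = 3.
The 4 cells of cage b must have sum 10, leaving (2,1) = 2.
Column 2 now contains 2; hence (2,2) = 4.
4 is placed in column 4, which forces (2,4) = 1.
Cage b has sum 10, leaving (3,1) = 3.
Row 3 already has 4; hence (3,3) = 2.
3 is placed in row 4, which forces (4,1) = 1.
Column 1 already has 3, leaving (1,1) = 4.
Column 2 already has 4; hence (1,2) = 3.
2 is placed in column 3; hence (1,3) = 1.
1 is placed in column 4, which forces (1,4) = 2.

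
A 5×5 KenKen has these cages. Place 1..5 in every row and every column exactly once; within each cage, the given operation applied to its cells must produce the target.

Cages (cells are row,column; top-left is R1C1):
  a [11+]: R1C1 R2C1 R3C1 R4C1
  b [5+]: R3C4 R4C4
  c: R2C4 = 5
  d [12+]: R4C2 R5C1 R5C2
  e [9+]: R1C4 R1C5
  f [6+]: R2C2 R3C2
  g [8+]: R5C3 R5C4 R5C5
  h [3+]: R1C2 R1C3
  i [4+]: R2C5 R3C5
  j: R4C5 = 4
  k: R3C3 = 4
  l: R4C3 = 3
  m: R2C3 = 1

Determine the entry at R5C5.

2

Cage m is a single given cell, so R2C3 = 1.
Cage c is a single given cell, leaving R2C4 = 5.
Row 2 already has 1, so R2C5 = 3.
Cage k is a single given cell, leaving R3C3 = 4.
3 is placed in column 5, which forces R3C5 = 1.
Cage l is given, leaving R4C3 = 3.
Cage j is given; hence R4C5 = 4.
Cage h needs two cells with sum 3; hence R1C2 = 1.
Column 3 already has 1, leaving R1C3 = 2.
5 is placed in column 4, which forces R1C4 = 4.
Column 5 now contains 4; hence R1C5 = 5.
3 is placed in row 2, leaving R2C1 = 2.
Cage f needs two cells with sum 6; hence R2C2 = 4.
Cage f's pair has sum 6, leaving R3C2 = 2.
The two cells of cage b must have sum 5, leaving R3C4 = 3.
Row 4 now contains 4, so R4C2 = 5.
The two cells of cage b must have sum 5, so R4C4 = 2.
Column 2 now contains 2, so R5C2 = 3.
2 is placed in column 3, which forces R5C3 = 5.
Cage g has sum 8, so R5C4 = 1.
Column 5 already has 5; hence R5C5 = 2.
Row 1 already has 5, which forces R1C1 = 3.
Row 3 already has 3, which forces R3C1 = 5.
Row 4 already has 5, so R4C1 = 1.
Row 5 now contains 5, so R5C1 = 4.
Completed grid: 3 1 2 4 5 / 2 4 1 5 3 / 5 2 4 3 1 / 1 5 3 2 4 / 4 3 5 1 2.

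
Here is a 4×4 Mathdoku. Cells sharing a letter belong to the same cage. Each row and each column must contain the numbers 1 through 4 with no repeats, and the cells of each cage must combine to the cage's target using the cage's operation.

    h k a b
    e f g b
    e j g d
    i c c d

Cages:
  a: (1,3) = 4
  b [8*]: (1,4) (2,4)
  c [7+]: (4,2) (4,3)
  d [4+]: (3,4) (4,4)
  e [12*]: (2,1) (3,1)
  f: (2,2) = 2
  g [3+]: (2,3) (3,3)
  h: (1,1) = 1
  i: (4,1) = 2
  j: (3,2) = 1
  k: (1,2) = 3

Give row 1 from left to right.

Cage h is given, which forces (1,1) = 1.
K is a freebie, leaving (1,2) = 3.
A is a freebie, so (1,3) = 4.
Row 1 now contains 4, which forces (1,4) = 2.
Cage f is given; hence (2,2) = 2.
Row 2 already has 2, which forces (2,3) = 1.
2 is placed in column 4, which forces (2,4) = 4.
Cage j is given, which forces (3,2) = 1.
1 is placed in column 3, leaving (3,3) = 2.
Row 3 already has 1, leaving (3,4) = 3.
Cage i is given, leaving (4,1) = 2.
Column 2 already has 3, which forces (4,2) = 4.
4 is placed in column 3, leaving (4,3) = 3.
Column 4 now contains 3; hence (4,4) = 1.
4 is placed in row 2, leaving (2,1) = 3.
Row 3 already has 3, which forces (3,1) = 4.
The full grid is 1 3 4 2 / 3 2 1 4 / 4 1 2 3 / 2 4 3 1.

1 3 4 2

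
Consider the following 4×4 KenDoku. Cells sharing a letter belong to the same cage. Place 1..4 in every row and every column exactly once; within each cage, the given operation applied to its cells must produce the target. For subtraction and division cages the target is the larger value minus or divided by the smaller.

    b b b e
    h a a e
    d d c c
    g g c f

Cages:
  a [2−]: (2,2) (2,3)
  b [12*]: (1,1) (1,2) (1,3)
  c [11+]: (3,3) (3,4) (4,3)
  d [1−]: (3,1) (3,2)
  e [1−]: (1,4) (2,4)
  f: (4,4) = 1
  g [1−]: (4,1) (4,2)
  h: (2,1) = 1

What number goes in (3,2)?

Cage h is given, so (2,1) = 1.
Cage c needs sum 11, leaving (3,3) = 3.
Cage c needs sum 11; hence (3,4) = 4.
Cage c needs sum 11; hence (4,3) = 4.
Cage f is given, so (4,4) = 1.
Column 3 already has 4; hence (1,3) = 1.
The two cells of cage a must have difference 2, so (2,2) = 4.
Column 3 already has 4, so (2,3) = 2.
Row 2 now contains 2, leaving (2,4) = 3.
Row 3 already has 4; hence (3,1) = 2.
Cage d's pair has difference 1, leaving (3,2) = 1.
2 is placed in column 1, which forces (4,1) = 3.
Row 4 already has 3, which forces (4,2) = 2.
Column 1 now contains 3, which forces (1,1) = 4.
Column 2 now contains 4, so (1,2) = 3.
Column 4 now contains 3, so (1,4) = 2.
The full grid is 4 3 1 2 / 1 4 2 3 / 2 1 3 4 / 3 2 4 1.

1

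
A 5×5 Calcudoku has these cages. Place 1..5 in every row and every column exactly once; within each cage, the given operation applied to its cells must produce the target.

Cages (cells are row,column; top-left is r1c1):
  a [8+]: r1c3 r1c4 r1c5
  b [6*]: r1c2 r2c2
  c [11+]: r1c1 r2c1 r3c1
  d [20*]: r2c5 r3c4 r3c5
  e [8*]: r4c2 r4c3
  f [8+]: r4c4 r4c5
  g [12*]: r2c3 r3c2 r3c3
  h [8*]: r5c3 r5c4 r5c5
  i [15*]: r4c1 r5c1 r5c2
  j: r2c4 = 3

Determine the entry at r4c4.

Cage j is a single given cell, leaving r2c4 = 3.
Column 4 now contains 3; hence r4c4 = 5.
Row 4 now contains 5, so r4c5 = 3.
Cage b needs two cells with product 6; hence r1c2 = 3.
Row 2 already has 3, so r2c2 = 2.
Row 4 already has 3, leaving r4c1 = 1.
Column 2 already has 2, so r4c2 = 4.
Row 4 already has 4; hence r4c3 = 2.
Column 2 already has 3, so r5c2 = 5.
The 3 cells of cage g must have product 12, which forces r2c3 = 4.
4 is placed in column 2, so r3c2 = 1.
The 3 cells of cage g must have product 12, leaving r3c3 = 3.
Row 3 already has 1, so r3c4 = 4.
Row 3 already has 4, so r3c5 = 5.
Row 5 already has 5, which forces r5c1 = 3.
Column 3 already has 4, leaving r5c3 = 1.
1 is placed in row 5, leaving r5c4 = 2.
Row 5 already has 2, so r5c5 = 4.
The 3 cells of cage c must have sum 11, so r1c1 = 4.
Column 3 now contains 1, leaving r1c3 = 5.
Column 4 now contains 2, so r1c4 = 1.
Cage a has sum 8, leaving r1c5 = 2.
Row 2 now contains 4, so r2c1 = 5.
Column 5 already has 5, so r2c5 = 1.
5 is placed in row 3, which forces r3c1 = 2.
The full grid is 4 3 5 1 2 / 5 2 4 3 1 / 2 1 3 4 5 / 1 4 2 5 3 / 3 5 1 2 4.

5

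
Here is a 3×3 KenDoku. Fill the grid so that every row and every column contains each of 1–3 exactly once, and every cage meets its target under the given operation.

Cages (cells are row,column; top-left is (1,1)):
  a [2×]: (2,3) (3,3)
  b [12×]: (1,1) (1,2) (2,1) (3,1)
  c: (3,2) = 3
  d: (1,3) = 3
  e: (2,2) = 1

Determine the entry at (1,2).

The 4 cells of cage b must have product 12, so (1,2) = 2.
Cage d is a single given cell, which forces (1,3) = 3.
Cage e is a single given cell; hence (2,2) = 1.
Row 2 already has 1, so (2,3) = 2.
C is a freebie, so (3,2) = 3.
2 is placed in column 3; hence (3,3) = 1.
Row 1 already has 3; hence (1,1) = 1.
2 is placed in row 2; hence (2,1) = 3.
Row 3 now contains 1, so (3,1) = 2.
Filled in: 1 2 3 / 3 1 2 / 2 3 1.

2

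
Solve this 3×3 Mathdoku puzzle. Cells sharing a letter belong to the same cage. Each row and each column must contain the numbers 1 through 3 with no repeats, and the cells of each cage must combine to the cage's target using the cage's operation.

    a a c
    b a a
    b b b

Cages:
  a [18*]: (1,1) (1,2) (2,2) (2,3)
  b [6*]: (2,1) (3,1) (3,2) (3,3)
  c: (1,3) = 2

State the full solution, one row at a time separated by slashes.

3 1 2 / 1 2 3 / 2 3 1

Cage c is a single given cell, which forces (1,3) = 2.
Cage b has product 6, which forces (2,1) = 1.
Row 2 now contains 1; hence (2,3) = 3.
Column 3 already has 3, which forces (3,3) = 1.
Column 1 now contains 1, leaving (1,1) = 3.
Cage a has product 18; hence (1,2) = 1.
Row 2 now contains 3, so (2,2) = 2.
Column 1 already has 3, leaving (3,1) = 2.
Column 2 already has 2; hence (3,2) = 3.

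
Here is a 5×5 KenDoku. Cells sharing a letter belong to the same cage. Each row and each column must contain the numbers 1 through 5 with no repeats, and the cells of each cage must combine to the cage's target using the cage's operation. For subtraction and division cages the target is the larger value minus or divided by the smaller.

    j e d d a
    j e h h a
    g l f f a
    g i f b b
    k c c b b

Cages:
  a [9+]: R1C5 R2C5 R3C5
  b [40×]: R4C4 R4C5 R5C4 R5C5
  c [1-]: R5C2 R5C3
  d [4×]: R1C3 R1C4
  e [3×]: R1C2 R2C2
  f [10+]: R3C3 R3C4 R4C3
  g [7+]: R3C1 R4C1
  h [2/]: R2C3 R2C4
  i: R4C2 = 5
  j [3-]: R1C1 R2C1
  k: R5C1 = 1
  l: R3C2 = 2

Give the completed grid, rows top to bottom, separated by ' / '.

Cage l is given; hence R3C2 = 2.
Cage i is a single given cell, leaving R4C2 = 5.
K is a freebie; hence R5C1 = 1.
In column 2, 4 can only go at R5C2, so R5C2 = 4.
The only place for 3 in row 5 is R5C3.
In row 4, 3 can only go at R4C1, so R4C1 = 3.
Cage g needs two cells with sum 7; hence R3C1 = 4.
The only place for 2 in row 4 is R4C3.
The two cells of cage h must have quotient 2, which forces R2C4 = 2.
The 3 cells of cage f must have sum 10, which forces R3C3 = 5.
Cage f has sum 10, so R3C4 = 3.
Row 3 already has 3; hence R3C5 = 1.
1 is placed in column 5, which forces R4C5 = 4.
Column 4 now contains 2, which forces R5C4 = 5.
Row 5 already has 5, which forces R5C5 = 2.
Cage j's pair has difference 3; hence R1C1 = 2.
Row 2 now contains 2, so R2C1 = 5.
Row 2 already has 5, so R2C5 = 3.
Row 4 already has 4, leaving R4C4 = 1.
Cage e needs two cells with product 3, so R1C2 = 3.
Cage d's pair has product 4; hence R1C3 = 1.
Column 4 already has 1, which forces R1C4 = 4.
3 is placed in column 5, leaving R1C5 = 5.
3 is placed in row 2; hence R2C2 = 1.
1 is placed in column 3, which forces R2C3 = 4.

2 3 1 4 5 / 5 1 4 2 3 / 4 2 5 3 1 / 3 5 2 1 4 / 1 4 3 5 2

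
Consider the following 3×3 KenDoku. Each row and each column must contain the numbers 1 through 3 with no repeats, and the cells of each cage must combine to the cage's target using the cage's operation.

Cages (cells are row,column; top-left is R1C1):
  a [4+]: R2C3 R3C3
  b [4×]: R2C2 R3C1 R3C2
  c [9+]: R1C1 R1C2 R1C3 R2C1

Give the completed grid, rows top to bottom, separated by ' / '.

1 3 2 / 3 2 1 / 2 1 3

Cage c needs sum 9, so R2C1 = 3.
Cage b has product 4, so R2C2 = 2.
3 is placed in row 2, leaving R2C3 = 1.
Cage b needs product 4, so R3C1 = 2.
Cage b has product 4, so R3C2 = 1.
Column 3 already has 1; hence R3C3 = 3.
2 is placed in column 1, leaving R1C1 = 1.
Column 2 already has 1; hence R1C2 = 3.
Column 3 already has 3, so R1C3 = 2.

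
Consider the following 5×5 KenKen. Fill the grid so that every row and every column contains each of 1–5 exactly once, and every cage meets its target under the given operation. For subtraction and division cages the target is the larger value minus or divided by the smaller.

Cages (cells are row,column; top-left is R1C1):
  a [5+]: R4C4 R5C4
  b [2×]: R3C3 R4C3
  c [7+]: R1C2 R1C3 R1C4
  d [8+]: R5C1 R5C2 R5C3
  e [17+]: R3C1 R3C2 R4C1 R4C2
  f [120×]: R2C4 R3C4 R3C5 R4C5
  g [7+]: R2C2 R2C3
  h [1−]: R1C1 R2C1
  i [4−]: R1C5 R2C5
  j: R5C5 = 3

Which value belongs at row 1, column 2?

Cage j is given, so R5C5 = 3.
In row 1, 3 can only go at R1C1, so R1C1 = 3.
In row 1, 5 can only go at R1C5, so R1C5 = 5.
Column 5 already has 5; hence R2C5 = 1.
The only place for 1 in row 3 is R3C3.
1 is placed in column 3; hence R4C3 = 2.
Row 4 already has 2, so R4C5 = 4.
2 is placed in column 3, so R5C3 = 5.
2 is placed in column 3, so R1C3 = 4.
Column 3 now contains 4, so R2C3 = 3.
Row 2 already has 3, which forces R2C4 = 5.
Cage e needs sum 17; hence R3C1 = 4.
Cage e has sum 17, leaving R3C2 = 5.
Column 4 already has 5, leaving R3C4 = 3.
Column 5 now contains 4, leaving R3C5 = 2.
Row 4 now contains 4, which forces R4C1 = 5.
Cage e needs sum 17; hence R4C2 = 3.
Column 4 now contains 3, so R4C4 = 1.
The 3 cells of cage c must have sum 7; hence R1C2 = 1.
Column 4 already has 1, which forces R1C4 = 2.
4 is placed in column 1; hence R2C1 = 2.
Row 2 already has 3, which forces R2C2 = 4.
2 is placed in column 1; hence R5C1 = 1.
Column 2 now contains 1; hence R5C2 = 2.
The two cells of cage a must have sum 5; hence R5C4 = 4.
Completed grid: 3 1 4 2 5 / 2 4 3 5 1 / 4 5 1 3 2 / 5 3 2 1 4 / 1 2 5 4 3.

1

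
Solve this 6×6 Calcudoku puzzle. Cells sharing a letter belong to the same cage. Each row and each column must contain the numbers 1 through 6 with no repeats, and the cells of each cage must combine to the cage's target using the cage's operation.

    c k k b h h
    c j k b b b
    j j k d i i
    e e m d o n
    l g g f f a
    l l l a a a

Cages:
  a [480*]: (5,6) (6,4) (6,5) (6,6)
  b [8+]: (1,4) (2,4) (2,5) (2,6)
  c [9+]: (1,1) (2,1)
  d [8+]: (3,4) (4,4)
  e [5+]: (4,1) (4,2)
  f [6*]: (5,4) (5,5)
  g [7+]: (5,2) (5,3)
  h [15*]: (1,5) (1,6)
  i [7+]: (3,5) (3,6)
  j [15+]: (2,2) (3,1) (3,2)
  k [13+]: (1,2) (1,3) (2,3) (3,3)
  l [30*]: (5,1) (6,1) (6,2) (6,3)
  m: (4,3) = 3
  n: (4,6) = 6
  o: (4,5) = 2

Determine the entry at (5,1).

5

Cage m is a single given cell, leaving (4,3) = 3.
Cage o is a single given cell, so (4,5) = 2.
Cage n is a single given cell, so (4,6) = 6.
Cage a needs product 480; hence (5,6) = 4.
6 is placed in column 6, leaving (6,6) = 5.
The two cells of cage h must have product 15, leaving (1,5) = 5.
Column 6 now contains 5, leaving (1,6) = 3.
The two cells of cage d must have sum 8, so (3,4) = 3.
6 is placed in row 4, leaving (4,4) = 5.
Cage l has product 30, which forces (5,1) = 5.
Cage c's pair has sum 9, which forces (1,1) = 6.
Cage c's pair has sum 9, so (2,1) = 3.
Column 1 already has 6, which forces (3,1) = 4.
Cage i needs two cells with sum 7; hence (3,5) = 6.
Cage i needs two cells with sum 7, which forces (3,6) = 1.
Column 1 now contains 4, leaving (4,1) = 1.
1 is placed in row 4, leaving (4,2) = 4.
Column 1 already has 1, so (6,1) = 2.
Row 6 now contains 2; hence (6,3) = 1.
Column 5 now contains 6, which forces (6,5) = 4.
Cage k has sum 13, leaving (1,3) = 4.
Cage b has sum 8; hence (1,4) = 1.
The 3 cells of cage j must have sum 15; hence (2,2) = 6.
Cage b needs sum 8, which forces (2,4) = 4.
4 is placed in column 5, so (2,5) = 1.
1 is placed in column 6, which forces (2,6) = 2.
Row 3 already has 6, leaving (3,2) = 5.
Row 3 now contains 5, leaving (3,3) = 2.
The two cells of cage g must have sum 7; hence (5,2) = 1.
1 is placed in column 3, leaving (5,3) = 6.
Row 5 now contains 6, so (5,4) = 2.
Column 5 already has 1, so (5,5) = 3.
Row 6 now contains 1, so (6,2) = 3.
Row 6 already has 4, leaving (6,4) = 6.
Row 1 already has 1; hence (1,2) = 2.
Row 2 already has 2; hence (2,3) = 5.
The full grid is 6 2 4 1 5 3 / 3 6 5 4 1 2 / 4 5 2 3 6 1 / 1 4 3 5 2 6 / 5 1 6 2 3 4 / 2 3 1 6 4 5.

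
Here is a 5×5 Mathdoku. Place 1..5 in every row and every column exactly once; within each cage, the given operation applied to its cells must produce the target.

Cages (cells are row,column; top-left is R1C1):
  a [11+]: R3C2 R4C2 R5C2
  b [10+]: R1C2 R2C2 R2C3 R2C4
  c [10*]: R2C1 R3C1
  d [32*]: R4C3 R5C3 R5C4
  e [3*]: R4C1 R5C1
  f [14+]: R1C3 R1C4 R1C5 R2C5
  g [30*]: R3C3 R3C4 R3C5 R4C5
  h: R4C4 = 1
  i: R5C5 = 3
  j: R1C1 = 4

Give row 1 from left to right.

4 1 5 3 2

Cage j is a single given cell, so R1C1 = 4.
Cage d needs product 32; hence R4C3 = 4.
H is a freebie, so R4C4 = 1.
Cage d needs product 32, which forces R5C3 = 2.
Cage d needs product 32, so R5C4 = 4.
Cage i is given, leaving R5C5 = 3.
Cage a needs sum 11, leaving R3C2 = 4.
Row 4 now contains 1, leaving R4C1 = 3.
Cage a needs sum 11, so R4C2 = 2.
Row 4 already has 2, so R4C5 = 5.
Row 5 already has 3, which forces R5C1 = 1.
Row 5 now contains 4, which forces R5C2 = 5.
Cage b needs sum 10, leaving R1C2 = 1.
The 4 cells of cage f must have sum 14, so R1C5 = 2.
The 4 cells of cage b must have sum 10, leaving R2C2 = 3.
Cage b has sum 10, leaving R2C3 = 1.
The 4 cells of cage b must have sum 10, so R2C4 = 5.
5 is placed in column 5, so R2C5 = 4.
Column 3 now contains 1, which forces R3C3 = 3.
Row 3 already has 3; hence R3C4 = 2.
Column 5 now contains 2; hence R3C5 = 1.
Column 3 already has 3, which forces R1C3 = 5.
Column 4 now contains 5, which forces R1C4 = 3.
Row 2 already has 5, which forces R2C1 = 2.
Row 3 now contains 2, so R3C1 = 5.
Completed grid: 4 1 5 3 2 / 2 3 1 5 4 / 5 4 3 2 1 / 3 2 4 1 5 / 1 5 2 4 3.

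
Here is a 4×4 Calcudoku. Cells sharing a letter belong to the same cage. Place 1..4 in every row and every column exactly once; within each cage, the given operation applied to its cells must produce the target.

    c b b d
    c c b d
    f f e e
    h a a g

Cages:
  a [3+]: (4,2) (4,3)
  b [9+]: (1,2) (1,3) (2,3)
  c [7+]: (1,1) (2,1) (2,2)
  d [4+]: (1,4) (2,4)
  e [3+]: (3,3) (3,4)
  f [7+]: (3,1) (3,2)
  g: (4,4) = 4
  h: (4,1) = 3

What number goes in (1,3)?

4

Cage h is a single given cell, leaving (4,1) = 3.
Cage g is a single given cell, so (4,4) = 4.
3 is placed in column 1, leaving (3,1) = 4.
Cage f needs two cells with sum 7, leaving (3,2) = 3.
The 3 cells of cage c must have sum 7, which forces (2,2) = 4.
Column 2 already has 4; hence (1,2) = 2.
The 3 cells of cage b must have sum 9, leaving (1,3) = 4.
The 3 cells of cage b must have sum 9, leaving (2,3) = 3.
3 is placed in row 2, leaving (2,4) = 1.
Column 4 now contains 1; hence (3,4) = 2.
Column 2 now contains 2, so (4,2) = 1.
Row 4 now contains 1, leaving (4,3) = 2.
2 is placed in row 1, so (1,1) = 1.
Column 4 now contains 1, so (1,4) = 3.
1 is placed in row 2, so (2,1) = 2.
Row 3 already has 2, leaving (3,3) = 1.
Completed grid: 1 2 4 3 / 2 4 3 1 / 4 3 1 2 / 3 1 2 4.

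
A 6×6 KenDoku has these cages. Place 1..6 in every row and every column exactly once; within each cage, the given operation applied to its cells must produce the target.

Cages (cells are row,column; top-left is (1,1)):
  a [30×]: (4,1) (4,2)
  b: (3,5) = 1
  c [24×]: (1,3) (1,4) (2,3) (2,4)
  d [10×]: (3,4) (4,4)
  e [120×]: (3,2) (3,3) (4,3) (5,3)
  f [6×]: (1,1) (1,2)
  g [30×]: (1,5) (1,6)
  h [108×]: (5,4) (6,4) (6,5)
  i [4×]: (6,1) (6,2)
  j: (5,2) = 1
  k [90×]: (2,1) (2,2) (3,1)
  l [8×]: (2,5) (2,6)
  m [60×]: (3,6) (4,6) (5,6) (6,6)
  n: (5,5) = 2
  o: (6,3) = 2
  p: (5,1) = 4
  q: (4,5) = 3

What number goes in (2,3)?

Cage b is a single given cell; hence (3,5) = 1.
Cage q is given, leaving (4,5) = 3.
Cage p is a single given cell, leaving (5,1) = 4.
Cage j is given, leaving (5,2) = 1.
Cage h has product 108, which forces (5,4) = 6.
N is a freebie, which forces (5,5) = 2.
Column 1 now contains 4, so (6,1) = 1.
Column 2 now contains 1; hence (6,2) = 4.
O is a freebie, which forces (6,3) = 2.
The 3 cells of cage h must have product 108, leaving (6,4) = 3.
The 3 cells of cage h must have product 108; hence (6,5) = 6.
Row 6 already has 6, which forces (6,6) = 5.
6 is placed in column 5; hence (1,5) = 5.
5 is placed in column 6, leaving (1,6) = 6.
Column 5 already has 2; hence (2,5) = 4.
The two cells of cage l must have product 8; hence (2,6) = 2.
Cage m has product 60, which forces (3,6) = 4.
Cage m needs product 60, leaving (4,6) = 1.
5 is placed in column 6, which forces (5,6) = 3.
Row 2 already has 2; hence (2,4) = 1.
Cage e needs product 120; hence (3,2) = 2.
The 4 cells of cage e must have product 120, leaving (3,3) = 3.
2 is placed in row 3, so (3,4) = 5.
Cage e has product 120, leaving (4,3) = 4.
Column 4 already has 5, so (4,4) = 2.
Row 5 now contains 3, so (5,3) = 5.
Cage f needs two cells with product 6, which forces (1,1) = 2.
2 is placed in column 2, leaving (1,2) = 3.
4 is placed in column 3; hence (1,3) = 1.
2 is placed in column 4, leaving (1,4) = 4.
Column 2 already has 3; hence (2,2) = 5.
3 is placed in column 3, leaving (2,3) = 6.
Row 3 now contains 5, which forces (3,1) = 6.
Column 1 now contains 6, so (4,1) = 5.
Column 2 now contains 5, so (4,2) = 6.
Row 2 already has 5, which forces (2,1) = 3.
Completed grid: 2 3 1 4 5 6 / 3 5 6 1 4 2 / 6 2 3 5 1 4 / 5 6 4 2 3 1 / 4 1 5 6 2 3 / 1 4 2 3 6 5.

6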